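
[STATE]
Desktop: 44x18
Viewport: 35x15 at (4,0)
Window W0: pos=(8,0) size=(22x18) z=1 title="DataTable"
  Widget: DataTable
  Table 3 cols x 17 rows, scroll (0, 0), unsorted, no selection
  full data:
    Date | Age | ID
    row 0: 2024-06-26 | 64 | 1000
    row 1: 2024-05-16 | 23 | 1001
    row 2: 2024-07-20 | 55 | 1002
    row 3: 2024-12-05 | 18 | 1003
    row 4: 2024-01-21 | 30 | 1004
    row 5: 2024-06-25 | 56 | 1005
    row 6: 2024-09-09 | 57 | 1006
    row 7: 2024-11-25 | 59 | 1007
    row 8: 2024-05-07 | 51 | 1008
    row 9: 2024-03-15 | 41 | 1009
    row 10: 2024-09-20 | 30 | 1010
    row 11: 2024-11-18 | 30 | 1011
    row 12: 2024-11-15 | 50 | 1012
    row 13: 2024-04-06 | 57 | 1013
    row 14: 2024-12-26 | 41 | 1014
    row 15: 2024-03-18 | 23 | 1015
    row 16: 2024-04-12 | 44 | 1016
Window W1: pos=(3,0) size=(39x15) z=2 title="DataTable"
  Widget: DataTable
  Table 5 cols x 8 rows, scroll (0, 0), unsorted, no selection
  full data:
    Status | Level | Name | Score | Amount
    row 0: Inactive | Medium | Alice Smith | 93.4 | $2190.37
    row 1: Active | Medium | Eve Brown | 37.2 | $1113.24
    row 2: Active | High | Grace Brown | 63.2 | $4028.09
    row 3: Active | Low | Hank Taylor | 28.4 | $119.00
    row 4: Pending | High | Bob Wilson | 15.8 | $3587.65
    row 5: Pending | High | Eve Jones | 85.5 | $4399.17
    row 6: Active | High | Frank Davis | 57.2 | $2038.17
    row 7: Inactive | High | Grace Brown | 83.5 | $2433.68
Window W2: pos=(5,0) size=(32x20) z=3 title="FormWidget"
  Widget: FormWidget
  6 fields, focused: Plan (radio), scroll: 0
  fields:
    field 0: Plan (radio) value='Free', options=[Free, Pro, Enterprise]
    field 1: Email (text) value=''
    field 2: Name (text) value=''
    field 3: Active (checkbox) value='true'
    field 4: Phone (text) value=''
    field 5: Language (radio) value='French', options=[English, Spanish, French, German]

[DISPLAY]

━┏━━━━━━━━━━━━━━━━━━━━━━━━━━━━━━┓━━
 ┃ FormWidget                   ┃  
─┠──────────────────────────────┨──
S┃> Plan:       (●) Free  ( ) Pr┃│A
─┃  Email:      [              ]┃┼─
I┃  Name:       [              ]┃│$
A┃  Active:     [x]             ┃│$
A┃  Phone:      [              ]┃│$
A┃  Language:   ( ) English  ( )┃│$
P┃                              ┃│$
P┃                              ┃│$
A┃                              ┃│$
I┃                              ┃│$
 ┃                              ┃  
━┃                              ┃━━


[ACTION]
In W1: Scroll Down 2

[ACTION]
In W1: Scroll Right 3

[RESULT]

━┏━━━━━━━━━━━━━━━━━━━━━━━━━━━━━━┓━━
 ┃ FormWidget                   ┃  
─┠──────────────────────────────┨──
t┃> Plan:       (●) Free  ( ) Pr┃ou
─┃  Email:      [              ]┃──
c┃  Name:       [              ]┃19
i┃  Active:     [x]             ┃11
i┃  Phone:      [              ]┃02
i┃  Language:   ( ) English  ( )┃19
d┃                              ┃58
d┃                              ┃39
i┃                              ┃03
c┃                              ┃43
 ┃                              ┃  
━┃                              ┃━━


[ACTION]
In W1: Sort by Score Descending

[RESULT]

━┏━━━━━━━━━━━━━━━━━━━━━━━━━━━━━━┓━━
 ┃ FormWidget                   ┃  
─┠──────────────────────────────┨──
t┃> Plan:       (●) Free  ( ) Pr┃ou
─┃  Email:      [              ]┃──
c┃  Name:       [              ]┃19
d┃  Active:     [x]             ┃39
c┃  Phone:      [              ]┃43
i┃  Language:   ( ) English  ( )┃02
i┃                              ┃03
i┃                              ┃11
i┃                              ┃19
d┃                              ┃58
 ┃                              ┃  
━┃                              ┃━━


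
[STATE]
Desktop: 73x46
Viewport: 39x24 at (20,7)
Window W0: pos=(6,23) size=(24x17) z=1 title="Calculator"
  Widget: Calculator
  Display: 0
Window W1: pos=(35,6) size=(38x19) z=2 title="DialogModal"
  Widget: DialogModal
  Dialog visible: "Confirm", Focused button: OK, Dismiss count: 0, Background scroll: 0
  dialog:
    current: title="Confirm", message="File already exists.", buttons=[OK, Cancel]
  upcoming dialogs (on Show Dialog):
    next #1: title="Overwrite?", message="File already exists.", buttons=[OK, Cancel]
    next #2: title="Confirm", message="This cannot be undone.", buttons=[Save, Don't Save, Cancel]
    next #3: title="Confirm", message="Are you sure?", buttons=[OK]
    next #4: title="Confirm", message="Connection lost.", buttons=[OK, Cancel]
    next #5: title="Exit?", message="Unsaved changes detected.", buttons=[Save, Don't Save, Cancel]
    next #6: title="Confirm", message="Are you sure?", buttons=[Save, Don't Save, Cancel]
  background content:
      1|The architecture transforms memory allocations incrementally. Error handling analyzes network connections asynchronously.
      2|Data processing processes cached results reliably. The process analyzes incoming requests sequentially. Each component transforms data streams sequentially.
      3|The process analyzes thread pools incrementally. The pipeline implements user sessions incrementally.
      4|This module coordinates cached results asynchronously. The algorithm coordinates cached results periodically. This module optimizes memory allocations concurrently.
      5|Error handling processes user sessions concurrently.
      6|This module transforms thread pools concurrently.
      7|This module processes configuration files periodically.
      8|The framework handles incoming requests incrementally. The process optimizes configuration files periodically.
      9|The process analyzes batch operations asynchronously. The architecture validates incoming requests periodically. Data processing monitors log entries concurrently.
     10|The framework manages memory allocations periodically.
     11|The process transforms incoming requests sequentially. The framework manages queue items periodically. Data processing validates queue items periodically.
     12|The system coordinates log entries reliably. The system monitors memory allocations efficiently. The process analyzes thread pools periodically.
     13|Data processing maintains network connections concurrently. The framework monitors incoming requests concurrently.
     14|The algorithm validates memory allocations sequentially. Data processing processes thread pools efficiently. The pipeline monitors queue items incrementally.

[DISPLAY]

               ┃ DialogModal           
               ┠───────────────────────
               ┃The architecture transf
               ┃Data processing process
               ┃The process analyzes th
               ┃This module coordinates
               ┃Error handling processe
               ┃This m┌────────────────
               ┃This m│       Confirm  
               ┃The fr│ File already ex
               ┃The pr│    [OK]  Cancel
               ┃The fr└────────────────
               ┃The process transforms 
               ┃The system coordinates 
               ┃Data processing maintai
               ┃The algorithm validates
━━━━━━━━━┓     ┃                       
         ┃     ┗━━━━━━━━━━━━━━━━━━━━━━━
─────────┨                             
        0┃                             
───┐     ┃                             
 ÷ │     ┃                             
───┤     ┃                             
 × │     ┃                             


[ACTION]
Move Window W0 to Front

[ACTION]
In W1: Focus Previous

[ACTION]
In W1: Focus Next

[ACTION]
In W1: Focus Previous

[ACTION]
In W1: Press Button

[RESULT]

               ┃ DialogModal           
               ┠───────────────────────
               ┃The architecture transf
               ┃Data processing process
               ┃The process analyzes th
               ┃This module coordinates
               ┃Error handling processe
               ┃This module transforms 
               ┃This module processes c
               ┃The framework handles i
               ┃The process analyzes ba
               ┃The framework manages m
               ┃The process transforms 
               ┃The system coordinates 
               ┃Data processing maintai
               ┃The algorithm validates
━━━━━━━━━┓     ┃                       
         ┃     ┗━━━━━━━━━━━━━━━━━━━━━━━
─────────┨                             
        0┃                             
───┐     ┃                             
 ÷ │     ┃                             
───┤     ┃                             
 × │     ┃                             


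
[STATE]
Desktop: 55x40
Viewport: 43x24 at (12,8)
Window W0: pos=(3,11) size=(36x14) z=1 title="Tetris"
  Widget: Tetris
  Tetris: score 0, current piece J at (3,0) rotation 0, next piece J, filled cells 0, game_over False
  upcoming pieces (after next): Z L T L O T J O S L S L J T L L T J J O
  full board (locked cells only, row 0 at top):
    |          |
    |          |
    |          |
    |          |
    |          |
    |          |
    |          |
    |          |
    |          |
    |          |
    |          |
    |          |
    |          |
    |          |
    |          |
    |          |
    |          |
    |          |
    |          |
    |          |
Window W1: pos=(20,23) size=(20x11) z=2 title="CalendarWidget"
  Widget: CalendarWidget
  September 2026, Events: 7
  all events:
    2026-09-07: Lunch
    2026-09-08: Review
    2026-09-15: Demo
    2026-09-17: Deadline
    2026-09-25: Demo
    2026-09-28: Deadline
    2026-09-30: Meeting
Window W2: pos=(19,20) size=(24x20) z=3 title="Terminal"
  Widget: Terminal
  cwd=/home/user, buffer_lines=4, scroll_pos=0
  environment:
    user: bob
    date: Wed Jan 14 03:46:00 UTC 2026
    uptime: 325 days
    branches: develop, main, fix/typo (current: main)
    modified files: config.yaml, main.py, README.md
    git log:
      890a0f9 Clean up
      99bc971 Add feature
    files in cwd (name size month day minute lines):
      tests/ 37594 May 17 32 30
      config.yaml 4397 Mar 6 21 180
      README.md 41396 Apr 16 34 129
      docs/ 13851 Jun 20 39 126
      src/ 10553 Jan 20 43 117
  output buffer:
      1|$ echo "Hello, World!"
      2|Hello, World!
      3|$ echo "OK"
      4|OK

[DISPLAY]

                                           
                                           
                                           
━━━━━━━━━━━━━━━━━━━━━━━━━━┓                
                          ┃                
──────────────────────────┨                
  │Next:                  ┃                
  │█                      ┃                
  │███                    ┃                
  │                       ┃                
  │                       ┃                
  │                       ┃                
  │Scor┏━━━━━━━━━━━━━━━━━━━━━━┓            
  │0   ┃ Terminal             ┃            
  │    ┠──────────────────────┨            
  │    ┃$ echo "Hello, World!"┃            
━━━━━━━┃Hello, World!         ┃            
       ┃$ echo "OK"           ┃            
       ┃OK                    ┃            
       ┃$ █                   ┃            
       ┃                      ┃            
       ┃                      ┃            
       ┃                      ┃            
       ┃                      ┃            


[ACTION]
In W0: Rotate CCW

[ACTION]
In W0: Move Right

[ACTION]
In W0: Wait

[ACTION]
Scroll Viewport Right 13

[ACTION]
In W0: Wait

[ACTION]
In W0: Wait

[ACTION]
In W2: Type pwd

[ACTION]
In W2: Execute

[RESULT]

                                           
                                           
                                           
━━━━━━━━━━━━━━━━━━━━━━━━━━┓                
                          ┃                
──────────────────────────┨                
  │Next:                  ┃                
  │█                      ┃                
  │███                    ┃                
  │                       ┃                
  │                       ┃                
  │                       ┃                
  │Scor┏━━━━━━━━━━━━━━━━━━━━━━┓            
  │0   ┃ Terminal             ┃            
  │    ┠──────────────────────┨            
  │    ┃$ echo "Hello, World!"┃            
━━━━━━━┃Hello, World!         ┃            
       ┃$ echo "OK"           ┃            
       ┃OK                    ┃            
       ┃$ pwd                 ┃            
       ┃/home/user            ┃            
       ┃$ █                   ┃            
       ┃                      ┃            
       ┃                      ┃            


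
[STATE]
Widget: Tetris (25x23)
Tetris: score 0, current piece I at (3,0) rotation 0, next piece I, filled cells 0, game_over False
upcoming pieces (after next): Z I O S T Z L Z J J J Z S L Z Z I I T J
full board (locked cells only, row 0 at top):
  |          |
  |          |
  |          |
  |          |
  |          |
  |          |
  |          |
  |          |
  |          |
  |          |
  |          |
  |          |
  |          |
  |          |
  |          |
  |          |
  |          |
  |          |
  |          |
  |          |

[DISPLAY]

   ████   │Next:         
          │████          
          │              
          │              
          │              
          │              
          │Score:        
          │0             
          │              
          │              
          │              
          │              
          │              
          │              
          │              
          │              
          │              
          │              
          │              
          │              
          │              
          │              
          │              


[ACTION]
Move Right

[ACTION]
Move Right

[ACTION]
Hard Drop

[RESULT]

   ████   │Next:         
          │▓▓            
          │ ▓▓           
          │              
          │              
          │              
          │Score:        
          │0             
          │              
          │              
          │              
          │              
          │              
          │              
          │              
          │              
          │              
          │              
          │              
     ████ │              
          │              
          │              
          │              


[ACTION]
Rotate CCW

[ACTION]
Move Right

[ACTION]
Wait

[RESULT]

          │Next:         
    █     │▓▓            
    █     │ ▓▓           
    █     │              
    █     │              
          │              
          │Score:        
          │0             
          │              
          │              
          │              
          │              
          │              
          │              
          │              
          │              
          │              
          │              
          │              
     ████ │              
          │              
          │              
          │              


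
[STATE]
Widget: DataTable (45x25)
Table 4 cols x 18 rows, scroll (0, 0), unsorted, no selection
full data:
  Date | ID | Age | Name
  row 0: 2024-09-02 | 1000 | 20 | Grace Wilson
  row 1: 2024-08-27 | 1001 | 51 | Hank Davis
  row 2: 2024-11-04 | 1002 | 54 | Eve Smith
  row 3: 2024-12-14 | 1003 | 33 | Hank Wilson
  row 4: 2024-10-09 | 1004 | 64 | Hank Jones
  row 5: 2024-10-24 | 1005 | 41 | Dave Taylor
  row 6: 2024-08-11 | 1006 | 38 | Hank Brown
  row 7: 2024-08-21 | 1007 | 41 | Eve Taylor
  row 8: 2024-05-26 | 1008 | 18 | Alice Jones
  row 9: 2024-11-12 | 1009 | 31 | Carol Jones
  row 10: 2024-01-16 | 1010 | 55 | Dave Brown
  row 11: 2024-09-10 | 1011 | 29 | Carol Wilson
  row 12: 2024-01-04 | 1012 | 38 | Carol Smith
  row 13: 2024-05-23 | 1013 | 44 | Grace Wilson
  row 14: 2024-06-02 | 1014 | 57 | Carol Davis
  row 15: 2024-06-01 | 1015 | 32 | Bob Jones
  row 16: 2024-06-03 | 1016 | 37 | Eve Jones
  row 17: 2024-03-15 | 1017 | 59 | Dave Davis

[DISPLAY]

Date      │ID  │Age│Name                     
──────────┼────┼───┼────────────             
2024-09-02│1000│20 │Grace Wilson             
2024-08-27│1001│51 │Hank Davis               
2024-11-04│1002│54 │Eve Smith                
2024-12-14│1003│33 │Hank Wilson              
2024-10-09│1004│64 │Hank Jones               
2024-10-24│1005│41 │Dave Taylor              
2024-08-11│1006│38 │Hank Brown               
2024-08-21│1007│41 │Eve Taylor               
2024-05-26│1008│18 │Alice Jones              
2024-11-12│1009│31 │Carol Jones              
2024-01-16│1010│55 │Dave Brown               
2024-09-10│1011│29 │Carol Wilson             
2024-01-04│1012│38 │Carol Smith              
2024-05-23│1013│44 │Grace Wilson             
2024-06-02│1014│57 │Carol Davis              
2024-06-01│1015│32 │Bob Jones                
2024-06-03│1016│37 │Eve Jones                
2024-03-15│1017│59 │Dave Davis               
                                             
                                             
                                             
                                             
                                             


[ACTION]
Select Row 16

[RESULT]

Date      │ID  │Age│Name                     
──────────┼────┼───┼────────────             
2024-09-02│1000│20 │Grace Wilson             
2024-08-27│1001│51 │Hank Davis               
2024-11-04│1002│54 │Eve Smith                
2024-12-14│1003│33 │Hank Wilson              
2024-10-09│1004│64 │Hank Jones               
2024-10-24│1005│41 │Dave Taylor              
2024-08-11│1006│38 │Hank Brown               
2024-08-21│1007│41 │Eve Taylor               
2024-05-26│1008│18 │Alice Jones              
2024-11-12│1009│31 │Carol Jones              
2024-01-16│1010│55 │Dave Brown               
2024-09-10│1011│29 │Carol Wilson             
2024-01-04│1012│38 │Carol Smith              
2024-05-23│1013│44 │Grace Wilson             
2024-06-02│1014│57 │Carol Davis              
2024-06-01│1015│32 │Bob Jones                
>024-06-03│1016│37 │Eve Jones                
2024-03-15│1017│59 │Dave Davis               
                                             
                                             
                                             
                                             
                                             


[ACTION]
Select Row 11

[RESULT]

Date      │ID  │Age│Name                     
──────────┼────┼───┼────────────             
2024-09-02│1000│20 │Grace Wilson             
2024-08-27│1001│51 │Hank Davis               
2024-11-04│1002│54 │Eve Smith                
2024-12-14│1003│33 │Hank Wilson              
2024-10-09│1004│64 │Hank Jones               
2024-10-24│1005│41 │Dave Taylor              
2024-08-11│1006│38 │Hank Brown               
2024-08-21│1007│41 │Eve Taylor               
2024-05-26│1008│18 │Alice Jones              
2024-11-12│1009│31 │Carol Jones              
2024-01-16│1010│55 │Dave Brown               
>024-09-10│1011│29 │Carol Wilson             
2024-01-04│1012│38 │Carol Smith              
2024-05-23│1013│44 │Grace Wilson             
2024-06-02│1014│57 │Carol Davis              
2024-06-01│1015│32 │Bob Jones                
2024-06-03│1016│37 │Eve Jones                
2024-03-15│1017│59 │Dave Davis               
                                             
                                             
                                             
                                             
                                             


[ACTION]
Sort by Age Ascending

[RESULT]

Date      │ID  │Ag▲│Name                     
──────────┼────┼───┼────────────             
2024-05-26│1008│18 │Alice Jones              
2024-09-02│1000│20 │Grace Wilson             
2024-09-10│1011│29 │Carol Wilson             
2024-11-12│1009│31 │Carol Jones              
2024-06-01│1015│32 │Bob Jones                
2024-12-14│1003│33 │Hank Wilson              
2024-06-03│1016│37 │Eve Jones                
2024-08-11│1006│38 │Hank Brown               
2024-01-04│1012│38 │Carol Smith              
2024-10-24│1005│41 │Dave Taylor              
2024-08-21│1007│41 │Eve Taylor               
>024-05-23│1013│44 │Grace Wilson             
2024-08-27│1001│51 │Hank Davis               
2024-11-04│1002│54 │Eve Smith                
2024-01-16│1010│55 │Dave Brown               
2024-06-02│1014│57 │Carol Davis              
2024-03-15│1017│59 │Dave Davis               
2024-10-09│1004│64 │Hank Jones               
                                             
                                             
                                             
                                             
                                             


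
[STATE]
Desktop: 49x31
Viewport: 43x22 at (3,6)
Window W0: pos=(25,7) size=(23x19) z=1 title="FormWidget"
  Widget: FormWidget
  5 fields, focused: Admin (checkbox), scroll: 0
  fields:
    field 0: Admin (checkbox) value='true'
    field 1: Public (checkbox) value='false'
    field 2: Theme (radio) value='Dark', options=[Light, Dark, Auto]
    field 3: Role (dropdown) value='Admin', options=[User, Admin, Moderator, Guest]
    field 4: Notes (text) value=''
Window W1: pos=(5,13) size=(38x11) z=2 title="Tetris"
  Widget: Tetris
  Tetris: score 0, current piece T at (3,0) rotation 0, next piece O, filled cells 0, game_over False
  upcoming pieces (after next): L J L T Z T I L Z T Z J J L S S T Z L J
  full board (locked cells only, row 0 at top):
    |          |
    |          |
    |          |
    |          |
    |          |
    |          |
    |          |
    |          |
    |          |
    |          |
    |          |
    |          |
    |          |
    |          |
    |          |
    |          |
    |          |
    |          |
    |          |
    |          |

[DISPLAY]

                                           
                      ┏━━━━━━━━━━━━━━━━━━━━
                      ┃ FormWidget         
                      ┠────────────────────
                      ┃> Admin:      [x]   
                      ┃  Public:     [ ]   
                      ┃  Theme:      ( ) Li
  ┏━━━━━━━━━━━━━━━━━━━━━━━━━━━━━━━━━━━━┓mi▼
  ┃ Tetris                             ┃   
  ┠────────────────────────────────────┨   
  ┃          │Next:                    ┃   
  ┃          │▓▓                       ┃   
  ┃          │▓▓                       ┃   
  ┃          │                         ┃   
  ┃          │                         ┃   
  ┃          │                         ┃   
  ┃          │Score:                   ┃   
  ┗━━━━━━━━━━━━━━━━━━━━━━━━━━━━━━━━━━━━┛   
                      ┃                    
                      ┗━━━━━━━━━━━━━━━━━━━━
                                           
                                           


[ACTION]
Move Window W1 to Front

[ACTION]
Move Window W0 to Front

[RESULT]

                                           
                      ┏━━━━━━━━━━━━━━━━━━━━
                      ┃ FormWidget         
                      ┠────────────────────
                      ┃> Admin:      [x]   
                      ┃  Public:     [ ]   
                      ┃  Theme:      ( ) Li
  ┏━━━━━━━━━━━━━━━━━━━┃  Role:       [Admi▼
  ┃ Tetris            ┃  Notes:      [     
  ┠───────────────────┃                    
  ┃          │Next:   ┃                    
  ┃          │▓▓      ┃                    
  ┃          │▓▓      ┃                    
  ┃          │        ┃                    
  ┃          │        ┃                    
  ┃          │        ┃                    
  ┃          │Score:  ┃                    
  ┗━━━━━━━━━━━━━━━━━━━┃                    
                      ┃                    
                      ┗━━━━━━━━━━━━━━━━━━━━
                                           
                                           


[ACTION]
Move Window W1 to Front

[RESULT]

                                           
                      ┏━━━━━━━━━━━━━━━━━━━━
                      ┃ FormWidget         
                      ┠────────────────────
                      ┃> Admin:      [x]   
                      ┃  Public:     [ ]   
                      ┃  Theme:      ( ) Li
  ┏━━━━━━━━━━━━━━━━━━━━━━━━━━━━━━━━━━━━┓mi▼
  ┃ Tetris                             ┃   
  ┠────────────────────────────────────┨   
  ┃          │Next:                    ┃   
  ┃          │▓▓                       ┃   
  ┃          │▓▓                       ┃   
  ┃          │                         ┃   
  ┃          │                         ┃   
  ┃          │                         ┃   
  ┃          │Score:                   ┃   
  ┗━━━━━━━━━━━━━━━━━━━━━━━━━━━━━━━━━━━━┛   
                      ┃                    
                      ┗━━━━━━━━━━━━━━━━━━━━
                                           
                                           


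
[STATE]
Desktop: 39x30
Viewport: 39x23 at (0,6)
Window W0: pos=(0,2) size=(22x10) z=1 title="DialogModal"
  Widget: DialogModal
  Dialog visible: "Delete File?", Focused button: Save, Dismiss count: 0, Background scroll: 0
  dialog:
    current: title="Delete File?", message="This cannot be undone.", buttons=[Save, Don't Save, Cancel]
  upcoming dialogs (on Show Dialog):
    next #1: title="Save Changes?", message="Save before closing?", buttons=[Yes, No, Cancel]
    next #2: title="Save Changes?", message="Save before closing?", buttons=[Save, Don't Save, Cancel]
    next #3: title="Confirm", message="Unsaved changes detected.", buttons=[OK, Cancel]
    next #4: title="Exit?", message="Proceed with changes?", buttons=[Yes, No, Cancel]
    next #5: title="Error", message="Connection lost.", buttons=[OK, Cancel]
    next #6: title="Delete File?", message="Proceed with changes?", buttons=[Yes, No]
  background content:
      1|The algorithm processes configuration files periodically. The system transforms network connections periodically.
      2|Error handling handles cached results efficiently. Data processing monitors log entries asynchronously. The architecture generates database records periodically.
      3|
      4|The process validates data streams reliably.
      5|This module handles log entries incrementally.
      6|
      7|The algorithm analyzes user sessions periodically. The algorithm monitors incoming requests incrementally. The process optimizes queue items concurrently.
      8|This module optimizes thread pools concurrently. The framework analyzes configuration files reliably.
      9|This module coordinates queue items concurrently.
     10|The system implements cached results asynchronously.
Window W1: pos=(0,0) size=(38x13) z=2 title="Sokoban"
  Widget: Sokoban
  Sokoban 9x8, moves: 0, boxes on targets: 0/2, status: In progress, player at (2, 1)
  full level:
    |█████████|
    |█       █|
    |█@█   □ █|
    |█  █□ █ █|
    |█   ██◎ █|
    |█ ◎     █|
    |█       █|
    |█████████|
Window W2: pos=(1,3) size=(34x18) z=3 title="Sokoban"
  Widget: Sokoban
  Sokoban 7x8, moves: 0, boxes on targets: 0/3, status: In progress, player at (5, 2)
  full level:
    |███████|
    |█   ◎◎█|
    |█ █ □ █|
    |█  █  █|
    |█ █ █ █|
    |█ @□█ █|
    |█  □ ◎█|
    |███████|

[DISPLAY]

┃┃███████                         ┃  ┃ 
┃┃█   ◎◎█                         ┃  ┃ 
┃┃█ █ □ █                         ┃  ┃ 
┃┃█  █  █                         ┃  ┃ 
┃┃█ █ █ █                         ┃  ┃ 
┃┃█ @□█ █                         ┃  ┃ 
┗┃█  □ ◎█                         ┃━━┛ 
 ┃███████                         ┃    
 ┃Moves: 0  0/3                   ┃    
 ┃                                ┃    
 ┃                                ┃    
 ┃                                ┃    
 ┃                                ┃    
 ┃                                ┃    
 ┗━━━━━━━━━━━━━━━━━━━━━━━━━━━━━━━━┛    
                                       
                                       
                                       
                                       
                                       
                                       
                                       
                                       


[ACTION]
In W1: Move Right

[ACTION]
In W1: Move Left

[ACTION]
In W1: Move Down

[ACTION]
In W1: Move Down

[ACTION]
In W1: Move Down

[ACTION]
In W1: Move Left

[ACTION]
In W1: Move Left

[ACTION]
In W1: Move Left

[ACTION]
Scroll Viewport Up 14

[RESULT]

┏━━━━━━━━━━━━━━━━━━━━━━━━━━━━━━━━━━━━┓ 
┃ Sokoban                            ┃ 
┠────────────────────────────────────┨ 
┃┏━━━━━━━━━━━━━━━━━━━━━━━━━━━━━━━━┓  ┃ 
┃┃ Sokoban                        ┃  ┃ 
┃┠────────────────────────────────┨  ┃ 
┃┃███████                         ┃  ┃ 
┃┃█   ◎◎█                         ┃  ┃ 
┃┃█ █ □ █                         ┃  ┃ 
┃┃█  █  █                         ┃  ┃ 
┃┃█ █ █ █                         ┃  ┃ 
┃┃█ @□█ █                         ┃  ┃ 
┗┃█  □ ◎█                         ┃━━┛ 
 ┃███████                         ┃    
 ┃Moves: 0  0/3                   ┃    
 ┃                                ┃    
 ┃                                ┃    
 ┃                                ┃    
 ┃                                ┃    
 ┃                                ┃    
 ┗━━━━━━━━━━━━━━━━━━━━━━━━━━━━━━━━┛    
                                       
                                       


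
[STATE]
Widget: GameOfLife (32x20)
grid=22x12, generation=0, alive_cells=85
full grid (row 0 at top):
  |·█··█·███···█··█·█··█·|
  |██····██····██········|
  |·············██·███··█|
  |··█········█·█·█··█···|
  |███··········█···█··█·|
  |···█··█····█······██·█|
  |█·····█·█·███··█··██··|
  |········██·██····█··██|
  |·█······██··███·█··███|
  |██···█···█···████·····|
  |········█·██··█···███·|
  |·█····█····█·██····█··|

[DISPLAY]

Gen: 0                          
·█··█·███···█··█·█··█·          
██····██····██········          
·············██·███··█          
··█········█·█·█··█···          
███··········█···█··█·          
···█··█····█······██·█          
█·····█·█·███··█··██··          
········██·██····█··██          
·█······██··███·█··███          
██···█···█···████·····          
········█·██··█···███·          
·█····█····█·██····█··          
                                
                                
                                
                                
                                
                                
                                


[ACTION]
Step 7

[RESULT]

Gen: 7                          
······················          
···········███··██····          
··█··········█·██·····          
···█·········████·····          
·██·██········███·█···          
··█·██············█···          
···██·················          
······················          
······················          
···········██·········          
·············█········          
······················          
                                
                                
                                
                                
                                
                                
                                


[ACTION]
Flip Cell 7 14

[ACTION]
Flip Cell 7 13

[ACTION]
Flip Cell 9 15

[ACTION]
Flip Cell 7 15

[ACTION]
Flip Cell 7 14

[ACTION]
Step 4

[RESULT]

Gen: 11                         
···········██·········          
···········███··██····          
···········██···██····          
·█···█·········██·····          
█····█·········██·····          
█·····█···············          
·██··█················          
····██················          
······················          
······················          
······················          
······················          
                                
                                
                                
                                
                                
                                
                                


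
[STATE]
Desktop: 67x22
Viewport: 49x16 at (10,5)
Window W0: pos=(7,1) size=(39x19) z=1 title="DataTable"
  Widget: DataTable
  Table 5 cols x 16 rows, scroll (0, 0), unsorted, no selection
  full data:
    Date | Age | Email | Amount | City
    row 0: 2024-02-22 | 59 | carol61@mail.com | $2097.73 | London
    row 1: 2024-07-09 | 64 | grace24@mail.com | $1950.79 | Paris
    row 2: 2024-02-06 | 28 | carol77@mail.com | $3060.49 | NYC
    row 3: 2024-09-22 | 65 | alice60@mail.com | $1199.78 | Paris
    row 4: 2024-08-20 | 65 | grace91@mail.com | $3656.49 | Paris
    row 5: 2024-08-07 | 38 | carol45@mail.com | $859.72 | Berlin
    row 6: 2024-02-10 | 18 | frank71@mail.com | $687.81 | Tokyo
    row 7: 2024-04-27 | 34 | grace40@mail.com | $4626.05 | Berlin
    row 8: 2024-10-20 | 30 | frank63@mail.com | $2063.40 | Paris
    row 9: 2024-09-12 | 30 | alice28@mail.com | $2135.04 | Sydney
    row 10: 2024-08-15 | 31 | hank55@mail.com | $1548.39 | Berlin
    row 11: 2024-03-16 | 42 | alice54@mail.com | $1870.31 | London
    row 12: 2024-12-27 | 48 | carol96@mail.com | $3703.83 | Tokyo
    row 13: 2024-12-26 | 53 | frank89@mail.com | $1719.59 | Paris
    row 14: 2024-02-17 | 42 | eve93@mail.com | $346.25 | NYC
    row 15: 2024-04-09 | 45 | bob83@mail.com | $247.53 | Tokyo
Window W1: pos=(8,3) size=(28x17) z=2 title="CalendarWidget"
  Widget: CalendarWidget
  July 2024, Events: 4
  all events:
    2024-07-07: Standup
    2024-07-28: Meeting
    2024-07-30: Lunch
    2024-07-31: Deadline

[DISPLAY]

─────────────────────────┨───┼─────┃             
       July 2024         ┃com│$2097┃             
o Tu We Th Fr Sa Su      ┃com│$1950┃             
1  2  3  4  5  6  7*     ┃com│$3060┃             
8  9 10 11 12 13 14      ┃com│$1199┃             
5 16 17 18 19 20 21      ┃com│$3656┃             
2 23 24 25 26 27 28*     ┃com│$859.┃             
9 30* 31*                ┃com│$687.┃             
                         ┃com│$4626┃             
                         ┃com│$2063┃             
                         ┃com│$2135┃             
                         ┃om │$1548┃             
                         ┃com│$1870┃             
                         ┃com│$3703┃             
━━━━━━━━━━━━━━━━━━━━━━━━━┛━━━━━━━━━┛             
                                                 


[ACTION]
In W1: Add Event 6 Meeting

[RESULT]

─────────────────────────┨───┼─────┃             
       July 2024         ┃com│$2097┃             
o Tu We Th Fr Sa Su      ┃com│$1950┃             
1  2  3  4  5  6*  7*    ┃com│$3060┃             
8  9 10 11 12 13 14      ┃com│$1199┃             
5 16 17 18 19 20 21      ┃com│$3656┃             
2 23 24 25 26 27 28*     ┃com│$859.┃             
9 30* 31*                ┃com│$687.┃             
                         ┃com│$4626┃             
                         ┃com│$2063┃             
                         ┃com│$2135┃             
                         ┃om │$1548┃             
                         ┃com│$1870┃             
                         ┃com│$3703┃             
━━━━━━━━━━━━━━━━━━━━━━━━━┛━━━━━━━━━┛             
                                                 


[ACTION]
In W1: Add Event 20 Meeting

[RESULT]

─────────────────────────┨───┼─────┃             
       July 2024         ┃com│$2097┃             
o Tu We Th Fr Sa Su      ┃com│$1950┃             
1  2  3  4  5  6*  7*    ┃com│$3060┃             
8  9 10 11 12 13 14      ┃com│$1199┃             
5 16 17 18 19 20* 21     ┃com│$3656┃             
2 23 24 25 26 27 28*     ┃com│$859.┃             
9 30* 31*                ┃com│$687.┃             
                         ┃com│$4626┃             
                         ┃com│$2063┃             
                         ┃com│$2135┃             
                         ┃om │$1548┃             
                         ┃com│$1870┃             
                         ┃com│$3703┃             
━━━━━━━━━━━━━━━━━━━━━━━━━┛━━━━━━━━━┛             
                                                 


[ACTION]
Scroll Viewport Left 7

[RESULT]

    ┃┠──────────────────────────┨───┼─────┃      
    ┃┃        July 2024         ┃com│$2097┃      
    ┃┃Mo Tu We Th Fr Sa Su      ┃com│$1950┃      
    ┃┃ 1  2  3  4  5  6*  7*    ┃com│$3060┃      
    ┃┃ 8  9 10 11 12 13 14      ┃com│$1199┃      
    ┃┃15 16 17 18 19 20* 21     ┃com│$3656┃      
    ┃┃22 23 24 25 26 27 28*     ┃com│$859.┃      
    ┃┃29 30* 31*                ┃com│$687.┃      
    ┃┃                          ┃com│$4626┃      
    ┃┃                          ┃com│$2063┃      
    ┃┃                          ┃com│$2135┃      
    ┃┃                          ┃om │$1548┃      
    ┃┃                          ┃com│$1870┃      
    ┃┃                          ┃com│$3703┃      
    ┗┗━━━━━━━━━━━━━━━━━━━━━━━━━━┛━━━━━━━━━┛      
                                                 
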